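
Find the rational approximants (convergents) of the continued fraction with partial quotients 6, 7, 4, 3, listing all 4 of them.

Using the convergent recurrence p_i = a_i*p_{i-1} + p_{i-2}, q_i = a_i*q_{i-1} + q_{i-2} with p_{-2}=0, p_{-1}=1, q_{-2}=1, q_{-1}=0:
  i=0: a_0=6, p_0 = 6*1 + 0 = 6, q_0 = 6*0 + 1 = 1.
  i=1: a_1=7, p_1 = 7*6 + 1 = 43, q_1 = 7*1 + 0 = 7.
  i=2: a_2=4, p_2 = 4*43 + 6 = 178, q_2 = 4*7 + 1 = 29.
  i=3: a_3=3, p_3 = 3*178 + 43 = 577, q_3 = 3*29 + 7 = 94.

6/1, 43/7, 178/29, 577/94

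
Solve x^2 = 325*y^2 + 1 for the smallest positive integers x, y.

(x, y) = (649, 36)

First expand sqrt(325) as a continued fraction. With x_i = (sqrt(325) + m_i)/d_i and (m_0, d_0) = (0, 1): a_0 = floor(sqrt(325)) = 18, since 18^2 = 324 <= 325 < 361 = 19^2.
Iterate m_{i+1} = d_i*a_i - m_i, d_{i+1} = (325 - m_{i+1}^2)/d_i, a_{i+1} = floor((a_0 + m_{i+1})/d_{i+1}):
  m_1 = 1*18 - 0 = 18, d_1 = (325 - 18^2)/1 = 1/1 = 1, a_1 = floor((18 + 18)/1) = 36.
  m_2 = 1*36 - 18 = 18, d_2 = (325 - 18^2)/1 = 1/1 = 1: (m_2, d_2) = (m_1, d_1) = (18, 1), so from here the quotient a_1 repeats; the period length is 1.
So sqrt(325) = [18; (36)] with period length k = 1.
k is odd, so (p_{k-1}, q_{k-1}) only solves x^2 - 325y^2 = -1 and the fundamental solution of x^2 - 325y^2 = 1 is (p_{2k-1}, q_{2k-1}) = (p_1, q_1); compute convergents through index 1, running through the period twice.
Convergents (p_i = a_i*p_{i-1} + p_{i-2}, q_i = a_i*q_{i-1} + q_{i-2} with p_{-2}=0, p_{-1}=1, q_{-2}=1, q_{-1}=0):
  i=0: a_0=18, p_0 = 18*1 + 0 = 18, q_0 = 18*0 + 1 = 1.
  i=1: a_1=36, p_1 = 36*18 + 1 = 649, q_1 = 36*1 + 0 = 36.
Indeed p_0^2 - 325*q_0^2 = 324 - 325 = -1, not +1.
Check: 649^2 - 325*36^2 = 421201 - 421200 = 1, so (x, y) = (649, 36) solves the equation, and by the theorem it is the least positive solution.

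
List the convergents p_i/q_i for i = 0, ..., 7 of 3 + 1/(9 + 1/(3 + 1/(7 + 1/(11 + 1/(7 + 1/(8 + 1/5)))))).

Using the convergent recurrence p_i = a_i*p_{i-1} + p_{i-2}, q_i = a_i*q_{i-1} + q_{i-2} with p_{-2}=0, p_{-1}=1, q_{-2}=1, q_{-1}=0:
  i=0: a_0=3, p_0 = 3*1 + 0 = 3, q_0 = 3*0 + 1 = 1.
  i=1: a_1=9, p_1 = 9*3 + 1 = 28, q_1 = 9*1 + 0 = 9.
  i=2: a_2=3, p_2 = 3*28 + 3 = 87, q_2 = 3*9 + 1 = 28.
  i=3: a_3=7, p_3 = 7*87 + 28 = 637, q_3 = 7*28 + 9 = 205.
  i=4: a_4=11, p_4 = 11*637 + 87 = 7094, q_4 = 11*205 + 28 = 2283.
  i=5: a_5=7, p_5 = 7*7094 + 637 = 50295, q_5 = 7*2283 + 205 = 16186.
  i=6: a_6=8, p_6 = 8*50295 + 7094 = 409454, q_6 = 8*16186 + 2283 = 131771.
  i=7: a_7=5, p_7 = 5*409454 + 50295 = 2097565, q_7 = 5*131771 + 16186 = 675041.

3/1, 28/9, 87/28, 637/205, 7094/2283, 50295/16186, 409454/131771, 2097565/675041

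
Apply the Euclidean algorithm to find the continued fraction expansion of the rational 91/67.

[1; 2, 1, 3, 1, 4]

Run the Euclidean algorithm on 91 and 67; the successive quotients are the partial quotients a_0, a_1, ... (each step inverts the fractional part left over by the previous one):
  91 = 1*67 + 24, so a_0 = 1.
  67 = 2*24 + 19, so a_1 = 2.
  24 = 1*19 + 5, so a_2 = 1.
  19 = 3*5 + 4, so a_3 = 3.
  5 = 1*4 + 1, so a_4 = 1.
  4 = 4*1 + 0, so a_5 = 4.
The remainder reaches 0 after 6 divisions, so the expansion has 6 partial quotients, read off in order.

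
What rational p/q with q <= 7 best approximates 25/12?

15/7

Expand x = 25/12 as a continued fraction with the Euclidean algorithm:
  25 = 2*12 + 1, so a_0 = 2.
  12 = 12*1 + 0, so a_1 = 12.
so x = [2; 12].
Convergents (p_i = a_i*p_{i-1} + p_{i-2}, q_i = a_i*q_{i-1} + q_{i-2} with p_{-2}=0, p_{-1}=1, q_{-2}=1, q_{-1}=0), until the denominator exceeds 7:
  i=0: a_0=2, p_0 = 2*1 + 0 = 2, q_0 = 2*0 + 1 = 1.
  i=1: a_1=12, p_1 = 12*2 + 1 = 25, q_1 = 12*1 + 0 = 12.
q_1 = 12 > 7, so the last convergent with denominator <= 7 is p_0/q_0 = 2/1.
The closest fraction with denominator <= 7 is either p_0/q_0 or the intermediate fraction (k*p_0 + p_{-1})/(k*q_0 + q_{-1}) with the largest k >= 1 whose denominator stays <= 7; these approach x as k grows, and every other convergent or intermediate fraction in range is farther away.
Largest k: floor((7 - q_{-1})/q_0) = floor((7 - 0)/1) = 7 (using the seeds p_{-1} = 1, q_{-1} = 0).
That gives (7*2 + 1)/(7*1 + 0) = 15/7.
Compare the errors: |x - 2/1| = |25*1 - 2*12|/(12*1) = 1/12, and |x - 15/7| = |25*7 - 15*12|/(12*7) = 5/84.
Cross-multiplying, 5*12 = 60 < 84 = 1*84, so 5/84 is smaller: the intermediate fraction 15/7 is closer to x than 2/1.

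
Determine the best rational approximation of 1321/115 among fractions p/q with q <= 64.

Expand x = 1321/115 as a continued fraction with the Euclidean algorithm:
  1321 = 11*115 + 56, so a_0 = 11.
  115 = 2*56 + 3, so a_1 = 2.
  56 = 18*3 + 2, so a_2 = 18.
  3 = 1*2 + 1, so a_3 = 1.
  2 = 2*1 + 0, so a_4 = 2.
so x = [11; 2, 18, 1, 2].
Convergents (p_i = a_i*p_{i-1} + p_{i-2}, q_i = a_i*q_{i-1} + q_{i-2} with p_{-2}=0, p_{-1}=1, q_{-2}=1, q_{-1}=0), until the denominator exceeds 64:
  i=0: a_0=11, p_0 = 11*1 + 0 = 11, q_0 = 11*0 + 1 = 1.
  i=1: a_1=2, p_1 = 2*11 + 1 = 23, q_1 = 2*1 + 0 = 2.
  i=2: a_2=18, p_2 = 18*23 + 11 = 425, q_2 = 18*2 + 1 = 37.
  i=3: a_3=1, p_3 = 1*425 + 23 = 448, q_3 = 1*37 + 2 = 39.
  i=4: a_4=2, p_4 = 2*448 + 425 = 1321, q_4 = 2*39 + 37 = 115.
q_4 = 115 > 64, so the last convergent with denominator <= 64 is p_3/q_3 = 448/39.
The closest fraction with denominator <= 64 is either p_3/q_3 or the intermediate fraction (k*p_3 + p_2)/(k*q_3 + q_2) with the largest k >= 1 whose denominator stays <= 64; these approach x as k grows, and every other convergent or intermediate fraction in range is farther away.
Largest k: floor((64 - q_2)/q_3) = floor((64 - 37)/39) = 0.
Since k = 0, no intermediate fraction beyond p_3/q_3 has denominator <= 64, so the convergent 448/39 is the closest (its error is |1321*39 - 448*115|/(115*39) = 1/4485).

448/39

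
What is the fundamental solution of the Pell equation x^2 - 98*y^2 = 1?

First expand sqrt(98) as a continued fraction. With x_i = (sqrt(98) + m_i)/d_i and (m_0, d_0) = (0, 1): a_0 = floor(sqrt(98)) = 9, since 9^2 = 81 <= 98 < 100 = 10^2.
Iterate m_{i+1} = d_i*a_i - m_i, d_{i+1} = (98 - m_{i+1}^2)/d_i, a_{i+1} = floor((a_0 + m_{i+1})/d_{i+1}):
  m_1 = 1*9 - 0 = 9, d_1 = (98 - 9^2)/1 = 17/1 = 17, a_1 = floor((9 + 9)/17) = 1.
  m_2 = 17*1 - 9 = 8, d_2 = (98 - 8^2)/17 = 34/17 = 2, a_2 = floor((9 + 8)/2) = 8.
  m_3 = 2*8 - 8 = 8, d_3 = (98 - 8^2)/2 = 34/2 = 17, a_3 = floor((9 + 8)/17) = 1.
  m_4 = 17*1 - 8 = 9, d_4 = (98 - 9^2)/17 = 17/17 = 1, a_4 = floor((9 + 9)/1) = 18.
  m_5 = 1*18 - 9 = 9, d_5 = (98 - 9^2)/1 = 17/1 = 17: (m_5, d_5) = (m_1, d_1) = (9, 17), so from here the quotients repeat a_1, ..., a_4; the period length is 4.
So sqrt(98) = [9; (1, 8, 1, 18)] with period length k = 4.
k is even, so the fundamental solution of x^2 - 98y^2 = 1 is (p_{k-1}, q_{k-1}) = (p_3, q_3); compute convergents through index 3.
Convergents (p_i = a_i*p_{i-1} + p_{i-2}, q_i = a_i*q_{i-1} + q_{i-2} with p_{-2}=0, p_{-1}=1, q_{-2}=1, q_{-1}=0):
  i=0: a_0=9, p_0 = 9*1 + 0 = 9, q_0 = 9*0 + 1 = 1.
  i=1: a_1=1, p_1 = 1*9 + 1 = 10, q_1 = 1*1 + 0 = 1.
  i=2: a_2=8, p_2 = 8*10 + 9 = 89, q_2 = 8*1 + 1 = 9.
  i=3: a_3=1, p_3 = 1*89 + 10 = 99, q_3 = 1*9 + 1 = 10.
Check: 99^2 - 98*10^2 = 9801 - 9800 = 1, so (x, y) = (99, 10) solves the equation, and by the theorem it is the least positive solution.

(x, y) = (99, 10)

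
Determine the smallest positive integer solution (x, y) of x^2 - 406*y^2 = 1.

First expand sqrt(406) as a continued fraction. With x_i = (sqrt(406) + m_i)/d_i and (m_0, d_0) = (0, 1): a_0 = floor(sqrt(406)) = 20, since 20^2 = 400 <= 406 < 441 = 21^2.
Iterate m_{i+1} = d_i*a_i - m_i, d_{i+1} = (406 - m_{i+1}^2)/d_i, a_{i+1} = floor((a_0 + m_{i+1})/d_{i+1}):
  m_1 = 1*20 - 0 = 20, d_1 = (406 - 20^2)/1 = 6/1 = 6, a_1 = floor((20 + 20)/6) = 6.
  m_2 = 6*6 - 20 = 16, d_2 = (406 - 16^2)/6 = 150/6 = 25, a_2 = floor((20 + 16)/25) = 1.
  m_3 = 25*1 - 16 = 9, d_3 = (406 - 9^2)/25 = 325/25 = 13, a_3 = floor((20 + 9)/13) = 2.
  m_4 = 13*2 - 9 = 17, d_4 = (406 - 17^2)/13 = 117/13 = 9, a_4 = floor((20 + 17)/9) = 4.
  m_5 = 9*4 - 17 = 19, d_5 = (406 - 19^2)/9 = 45/9 = 5, a_5 = floor((20 + 19)/5) = 7.
  m_6 = 5*7 - 19 = 16, d_6 = (406 - 16^2)/5 = 150/5 = 30, a_6 = floor((20 + 16)/30) = 1.
  m_7 = 30*1 - 16 = 14, d_7 = (406 - 14^2)/30 = 210/30 = 7, a_7 = floor((20 + 14)/7) = 4.
  m_8 = 7*4 - 14 = 14, d_8 = (406 - 14^2)/7 = 210/7 = 30, a_8 = floor((20 + 14)/30) = 1.
  m_9 = 30*1 - 14 = 16, d_9 = (406 - 16^2)/30 = 150/30 = 5, a_9 = floor((20 + 16)/5) = 7.
  m_10 = 5*7 - 16 = 19, d_10 = (406 - 19^2)/5 = 45/5 = 9, a_10 = floor((20 + 19)/9) = 4.
  m_11 = 9*4 - 19 = 17, d_11 = (406 - 17^2)/9 = 117/9 = 13, a_11 = floor((20 + 17)/13) = 2.
  m_12 = 13*2 - 17 = 9, d_12 = (406 - 9^2)/13 = 325/13 = 25, a_12 = floor((20 + 9)/25) = 1.
  m_13 = 25*1 - 9 = 16, d_13 = (406 - 16^2)/25 = 150/25 = 6, a_13 = floor((20 + 16)/6) = 6.
  m_14 = 6*6 - 16 = 20, d_14 = (406 - 20^2)/6 = 6/6 = 1, a_14 = floor((20 + 20)/1) = 40.
  m_15 = 1*40 - 20 = 20, d_15 = (406 - 20^2)/1 = 6/1 = 6: (m_15, d_15) = (m_1, d_1) = (20, 6), so from here the quotients repeat a_1, ..., a_14; the period length is 14.
So sqrt(406) = [20; (6, 1, 2, 4, 7, 1, 4, 1, 7, 4, 2, 1, 6, 40)] with period length k = 14.
k is even, so the fundamental solution of x^2 - 406y^2 = 1 is (p_{k-1}, q_{k-1}) = (p_13, q_13); compute convergents through index 13.
Convergents (p_i = a_i*p_{i-1} + p_{i-2}, q_i = a_i*q_{i-1} + q_{i-2} with p_{-2}=0, p_{-1}=1, q_{-2}=1, q_{-1}=0):
  i=0: a_0=20, p_0 = 20*1 + 0 = 20, q_0 = 20*0 + 1 = 1.
  i=1: a_1=6, p_1 = 6*20 + 1 = 121, q_1 = 6*1 + 0 = 6.
  i=2: a_2=1, p_2 = 1*121 + 20 = 141, q_2 = 1*6 + 1 = 7.
  i=3: a_3=2, p_3 = 2*141 + 121 = 403, q_3 = 2*7 + 6 = 20.
  i=4: a_4=4, p_4 = 4*403 + 141 = 1753, q_4 = 4*20 + 7 = 87.
  i=5: a_5=7, p_5 = 7*1753 + 403 = 12674, q_5 = 7*87 + 20 = 629.
  i=6: a_6=1, p_6 = 1*12674 + 1753 = 14427, q_6 = 1*629 + 87 = 716.
  i=7: a_7=4, p_7 = 4*14427 + 12674 = 70382, q_7 = 4*716 + 629 = 3493.
  i=8: a_8=1, p_8 = 1*70382 + 14427 = 84809, q_8 = 1*3493 + 716 = 4209.
  i=9: a_9=7, p_9 = 7*84809 + 70382 = 664045, q_9 = 7*4209 + 3493 = 32956.
  i=10: a_10=4, p_10 = 4*664045 + 84809 = 2740989, q_10 = 4*32956 + 4209 = 136033.
  i=11: a_11=2, p_11 = 2*2740989 + 664045 = 6146023, q_11 = 2*136033 + 32956 = 305022.
  i=12: a_12=1, p_12 = 1*6146023 + 2740989 = 8887012, q_12 = 1*305022 + 136033 = 441055.
  i=13: a_13=6, p_13 = 6*8887012 + 6146023 = 59468095, q_13 = 6*441055 + 305022 = 2951352.
Check: 59468095^2 - 406*2951352^2 = 3536454322929025 - 3536454322929024 = 1, so (x, y) = (59468095, 2951352) solves the equation, and by the theorem it is the least positive solution.

(x, y) = (59468095, 2951352)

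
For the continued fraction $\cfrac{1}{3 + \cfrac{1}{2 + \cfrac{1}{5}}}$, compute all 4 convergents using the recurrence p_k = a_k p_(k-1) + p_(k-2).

0/1, 1/3, 2/7, 11/38

Using the convergent recurrence p_i = a_i*p_{i-1} + p_{i-2}, q_i = a_i*q_{i-1} + q_{i-2} with p_{-2}=0, p_{-1}=1, q_{-2}=1, q_{-1}=0:
  i=0: a_0=0, p_0 = 0*1 + 0 = 0, q_0 = 0*0 + 1 = 1.
  i=1: a_1=3, p_1 = 3*0 + 1 = 1, q_1 = 3*1 + 0 = 3.
  i=2: a_2=2, p_2 = 2*1 + 0 = 2, q_2 = 2*3 + 1 = 7.
  i=3: a_3=5, p_3 = 5*2 + 1 = 11, q_3 = 5*7 + 3 = 38.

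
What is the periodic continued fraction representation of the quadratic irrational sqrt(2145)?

[46; (3, 5, 2, 5, 3, 92)]

Write x_i = (sqrt(2145) + m_i)/d_i with (m_0, d_0) = (0, 1). a_0 = floor(sqrt(2145)) = 46, since 46^2 = 2116 <= 2145 < 2209 = 47^2.
Iterate m_{i+1} = d_i*a_i - m_i, d_{i+1} = (2145 - m_{i+1}^2)/d_i, a_{i+1} = floor((a_0 + m_{i+1})/d_{i+1}):
  m_1 = 1*46 - 0 = 46, d_1 = (2145 - 46^2)/1 = 29/1 = 29, a_1 = floor((46 + 46)/29) = 3.
  m_2 = 29*3 - 46 = 41, d_2 = (2145 - 41^2)/29 = 464/29 = 16, a_2 = floor((46 + 41)/16) = 5.
  m_3 = 16*5 - 41 = 39, d_3 = (2145 - 39^2)/16 = 624/16 = 39, a_3 = floor((46 + 39)/39) = 2.
  m_4 = 39*2 - 39 = 39, d_4 = (2145 - 39^2)/39 = 624/39 = 16, a_4 = floor((46 + 39)/16) = 5.
  m_5 = 16*5 - 39 = 41, d_5 = (2145 - 41^2)/16 = 464/16 = 29, a_5 = floor((46 + 41)/29) = 3.
  m_6 = 29*3 - 41 = 46, d_6 = (2145 - 46^2)/29 = 29/29 = 1, a_6 = floor((46 + 46)/1) = 92.
  m_7 = 1*92 - 46 = 46, d_7 = (2145 - 46^2)/1 = 29/1 = 29: (m_7, d_7) = (m_1, d_1) = (46, 29), so from here the quotients repeat a_1, ..., a_6; the period length is 6.
Hence the expansion of sqrt(2145) is a_0 = 46 followed by the repeating block 3, 5, 2, 5, 3, 92 (period 6).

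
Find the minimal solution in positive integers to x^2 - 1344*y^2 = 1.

First expand sqrt(1344) as a continued fraction. With x_i = (sqrt(1344) + m_i)/d_i and (m_0, d_0) = (0, 1): a_0 = floor(sqrt(1344)) = 36, since 36^2 = 1296 <= 1344 < 1369 = 37^2.
Iterate m_{i+1} = d_i*a_i - m_i, d_{i+1} = (1344 - m_{i+1}^2)/d_i, a_{i+1} = floor((a_0 + m_{i+1})/d_{i+1}):
  m_1 = 1*36 - 0 = 36, d_1 = (1344 - 36^2)/1 = 48/1 = 48, a_1 = floor((36 + 36)/48) = 1.
  m_2 = 48*1 - 36 = 12, d_2 = (1344 - 12^2)/48 = 1200/48 = 25, a_2 = floor((36 + 12)/25) = 1.
  m_3 = 25*1 - 12 = 13, d_3 = (1344 - 13^2)/25 = 1175/25 = 47, a_3 = floor((36 + 13)/47) = 1.
  m_4 = 47*1 - 13 = 34, d_4 = (1344 - 34^2)/47 = 188/47 = 4, a_4 = floor((36 + 34)/4) = 17.
  m_5 = 4*17 - 34 = 34, d_5 = (1344 - 34^2)/4 = 188/4 = 47, a_5 = floor((36 + 34)/47) = 1.
  m_6 = 47*1 - 34 = 13, d_6 = (1344 - 13^2)/47 = 1175/47 = 25, a_6 = floor((36 + 13)/25) = 1.
  m_7 = 25*1 - 13 = 12, d_7 = (1344 - 12^2)/25 = 1200/25 = 48, a_7 = floor((36 + 12)/48) = 1.
  m_8 = 48*1 - 12 = 36, d_8 = (1344 - 36^2)/48 = 48/48 = 1, a_8 = floor((36 + 36)/1) = 72.
  m_9 = 1*72 - 36 = 36, d_9 = (1344 - 36^2)/1 = 48/1 = 48: (m_9, d_9) = (m_1, d_1) = (36, 48), so from here the quotients repeat a_1, ..., a_8; the period length is 8.
So sqrt(1344) = [36; (1, 1, 1, 17, 1, 1, 1, 72)] with period length k = 8.
k is even, so the fundamental solution of x^2 - 1344y^2 = 1 is (p_{k-1}, q_{k-1}) = (p_7, q_7); compute convergents through index 7.
Convergents (p_i = a_i*p_{i-1} + p_{i-2}, q_i = a_i*q_{i-1} + q_{i-2} with p_{-2}=0, p_{-1}=1, q_{-2}=1, q_{-1}=0):
  i=0: a_0=36, p_0 = 36*1 + 0 = 36, q_0 = 36*0 + 1 = 1.
  i=1: a_1=1, p_1 = 1*36 + 1 = 37, q_1 = 1*1 + 0 = 1.
  i=2: a_2=1, p_2 = 1*37 + 36 = 73, q_2 = 1*1 + 1 = 2.
  i=3: a_3=1, p_3 = 1*73 + 37 = 110, q_3 = 1*2 + 1 = 3.
  i=4: a_4=17, p_4 = 17*110 + 73 = 1943, q_4 = 17*3 + 2 = 53.
  i=5: a_5=1, p_5 = 1*1943 + 110 = 2053, q_5 = 1*53 + 3 = 56.
  i=6: a_6=1, p_6 = 1*2053 + 1943 = 3996, q_6 = 1*56 + 53 = 109.
  i=7: a_7=1, p_7 = 1*3996 + 2053 = 6049, q_7 = 1*109 + 56 = 165.
Check: 6049^2 - 1344*165^2 = 36590401 - 36590400 = 1, so (x, y) = (6049, 165) solves the equation, and by the theorem it is the least positive solution.

(x, y) = (6049, 165)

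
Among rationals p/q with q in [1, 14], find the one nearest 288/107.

35/13

Expand x = 288/107 as a continued fraction with the Euclidean algorithm:
  288 = 2*107 + 74, so a_0 = 2.
  107 = 1*74 + 33, so a_1 = 1.
  74 = 2*33 + 8, so a_2 = 2.
  33 = 4*8 + 1, so a_3 = 4.
  8 = 8*1 + 0, so a_4 = 8.
so x = [2; 1, 2, 4, 8].
Convergents (p_i = a_i*p_{i-1} + p_{i-2}, q_i = a_i*q_{i-1} + q_{i-2} with p_{-2}=0, p_{-1}=1, q_{-2}=1, q_{-1}=0), until the denominator exceeds 14:
  i=0: a_0=2, p_0 = 2*1 + 0 = 2, q_0 = 2*0 + 1 = 1.
  i=1: a_1=1, p_1 = 1*2 + 1 = 3, q_1 = 1*1 + 0 = 1.
  i=2: a_2=2, p_2 = 2*3 + 2 = 8, q_2 = 2*1 + 1 = 3.
  i=3: a_3=4, p_3 = 4*8 + 3 = 35, q_3 = 4*3 + 1 = 13.
  i=4: a_4=8, p_4 = 8*35 + 8 = 288, q_4 = 8*13 + 3 = 107.
q_4 = 107 > 14, so the last convergent with denominator <= 14 is p_3/q_3 = 35/13.
The closest fraction with denominator <= 14 is either p_3/q_3 or the intermediate fraction (k*p_3 + p_2)/(k*q_3 + q_2) with the largest k >= 1 whose denominator stays <= 14; these approach x as k grows, and every other convergent or intermediate fraction in range is farther away.
Largest k: floor((14 - q_2)/q_3) = floor((14 - 3)/13) = 0.
Since k = 0, no intermediate fraction beyond p_3/q_3 has denominator <= 14, so the convergent 35/13 is the closest (its error is |288*13 - 35*107|/(107*13) = 1/1391).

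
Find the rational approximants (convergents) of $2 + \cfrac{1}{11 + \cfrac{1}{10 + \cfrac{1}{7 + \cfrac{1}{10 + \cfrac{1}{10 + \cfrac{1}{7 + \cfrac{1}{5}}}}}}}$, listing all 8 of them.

Using the convergent recurrence p_i = a_i*p_{i-1} + p_{i-2}, q_i = a_i*q_{i-1} + q_{i-2} with p_{-2}=0, p_{-1}=1, q_{-2}=1, q_{-1}=0:
  i=0: a_0=2, p_0 = 2*1 + 0 = 2, q_0 = 2*0 + 1 = 1.
  i=1: a_1=11, p_1 = 11*2 + 1 = 23, q_1 = 11*1 + 0 = 11.
  i=2: a_2=10, p_2 = 10*23 + 2 = 232, q_2 = 10*11 + 1 = 111.
  i=3: a_3=7, p_3 = 7*232 + 23 = 1647, q_3 = 7*111 + 11 = 788.
  i=4: a_4=10, p_4 = 10*1647 + 232 = 16702, q_4 = 10*788 + 111 = 7991.
  i=5: a_5=10, p_5 = 10*16702 + 1647 = 168667, q_5 = 10*7991 + 788 = 80698.
  i=6: a_6=7, p_6 = 7*168667 + 16702 = 1197371, q_6 = 7*80698 + 7991 = 572877.
  i=7: a_7=5, p_7 = 5*1197371 + 168667 = 6155522, q_7 = 5*572877 + 80698 = 2945083.

2/1, 23/11, 232/111, 1647/788, 16702/7991, 168667/80698, 1197371/572877, 6155522/2945083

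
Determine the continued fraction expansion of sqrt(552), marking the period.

[23; (2, 46)]

Write x_i = (sqrt(552) + m_i)/d_i with (m_0, d_0) = (0, 1). a_0 = floor(sqrt(552)) = 23, since 23^2 = 529 <= 552 < 576 = 24^2.
Iterate m_{i+1} = d_i*a_i - m_i, d_{i+1} = (552 - m_{i+1}^2)/d_i, a_{i+1} = floor((a_0 + m_{i+1})/d_{i+1}):
  m_1 = 1*23 - 0 = 23, d_1 = (552 - 23^2)/1 = 23/1 = 23, a_1 = floor((23 + 23)/23) = 2.
  m_2 = 23*2 - 23 = 23, d_2 = (552 - 23^2)/23 = 23/23 = 1, a_2 = floor((23 + 23)/1) = 46.
  m_3 = 1*46 - 23 = 23, d_3 = (552 - 23^2)/1 = 23/1 = 23: (m_3, d_3) = (m_1, d_1) = (23, 23), so from here the quotients repeat a_1, a_2; the period length is 2.
Hence the expansion of sqrt(552) is a_0 = 23 followed by the repeating block 2, 46 (period 2).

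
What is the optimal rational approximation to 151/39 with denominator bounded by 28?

89/23

Expand x = 151/39 as a continued fraction with the Euclidean algorithm:
  151 = 3*39 + 34, so a_0 = 3.
  39 = 1*34 + 5, so a_1 = 1.
  34 = 6*5 + 4, so a_2 = 6.
  5 = 1*4 + 1, so a_3 = 1.
  4 = 4*1 + 0, so a_4 = 4.
so x = [3; 1, 6, 1, 4].
Convergents (p_i = a_i*p_{i-1} + p_{i-2}, q_i = a_i*q_{i-1} + q_{i-2} with p_{-2}=0, p_{-1}=1, q_{-2}=1, q_{-1}=0), until the denominator exceeds 28:
  i=0: a_0=3, p_0 = 3*1 + 0 = 3, q_0 = 3*0 + 1 = 1.
  i=1: a_1=1, p_1 = 1*3 + 1 = 4, q_1 = 1*1 + 0 = 1.
  i=2: a_2=6, p_2 = 6*4 + 3 = 27, q_2 = 6*1 + 1 = 7.
  i=3: a_3=1, p_3 = 1*27 + 4 = 31, q_3 = 1*7 + 1 = 8.
  i=4: a_4=4, p_4 = 4*31 + 27 = 151, q_4 = 4*8 + 7 = 39.
q_4 = 39 > 28, so the last convergent with denominator <= 28 is p_3/q_3 = 31/8.
The closest fraction with denominator <= 28 is either p_3/q_3 or the intermediate fraction (k*p_3 + p_2)/(k*q_3 + q_2) with the largest k >= 1 whose denominator stays <= 28; these approach x as k grows, and every other convergent or intermediate fraction in range is farther away.
Largest k: floor((28 - q_2)/q_3) = floor((28 - 7)/8) = 2.
That gives (2*31 + 27)/(2*8 + 7) = 89/23.
Compare the errors: |x - 31/8| = |151*8 - 31*39|/(39*8) = 1/312, and |x - 89/23| = |151*23 - 89*39|/(39*23) = 2/897.
Cross-multiplying, 2*312 = 624 < 897 = 1*897, so 2/897 is smaller: the intermediate fraction 89/23 is closer to x than 31/8.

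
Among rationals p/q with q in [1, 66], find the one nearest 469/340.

Expand x = 469/340 as a continued fraction with the Euclidean algorithm:
  469 = 1*340 + 129, so a_0 = 1.
  340 = 2*129 + 82, so a_1 = 2.
  129 = 1*82 + 47, so a_2 = 1.
  82 = 1*47 + 35, so a_3 = 1.
  47 = 1*35 + 12, so a_4 = 1.
  35 = 2*12 + 11, so a_5 = 2.
  12 = 1*11 + 1, so a_6 = 1.
  11 = 11*1 + 0, so a_7 = 11.
so x = [1; 2, 1, 1, 1, 2, 1, 11].
Convergents (p_i = a_i*p_{i-1} + p_{i-2}, q_i = a_i*q_{i-1} + q_{i-2} with p_{-2}=0, p_{-1}=1, q_{-2}=1, q_{-1}=0), until the denominator exceeds 66:
  i=0: a_0=1, p_0 = 1*1 + 0 = 1, q_0 = 1*0 + 1 = 1.
  i=1: a_1=2, p_1 = 2*1 + 1 = 3, q_1 = 2*1 + 0 = 2.
  i=2: a_2=1, p_2 = 1*3 + 1 = 4, q_2 = 1*2 + 1 = 3.
  i=3: a_3=1, p_3 = 1*4 + 3 = 7, q_3 = 1*3 + 2 = 5.
  i=4: a_4=1, p_4 = 1*7 + 4 = 11, q_4 = 1*5 + 3 = 8.
  i=5: a_5=2, p_5 = 2*11 + 7 = 29, q_5 = 2*8 + 5 = 21.
  i=6: a_6=1, p_6 = 1*29 + 11 = 40, q_6 = 1*21 + 8 = 29.
  i=7: a_7=11, p_7 = 11*40 + 29 = 469, q_7 = 11*29 + 21 = 340.
q_7 = 340 > 66, so the last convergent with denominator <= 66 is p_6/q_6 = 40/29.
The closest fraction with denominator <= 66 is either p_6/q_6 or the intermediate fraction (k*p_6 + p_5)/(k*q_6 + q_5) with the largest k >= 1 whose denominator stays <= 66; these approach x as k grows, and every other convergent or intermediate fraction in range is farther away.
Largest k: floor((66 - q_5)/q_6) = floor((66 - 21)/29) = 1.
That gives (1*40 + 29)/(1*29 + 21) = 69/50.
Compare the errors: |x - 40/29| = |469*29 - 40*340|/(340*29) = 1/9860, and |x - 69/50| = |469*50 - 69*340|/(340*50) = 10/17000.
Cross-multiplying, 1*17000 = 17000 < 98600 = 10*9860, so 1/9860 is smaller: the convergent 40/29 is closer to x than 69/50.

40/29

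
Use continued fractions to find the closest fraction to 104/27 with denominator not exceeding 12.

27/7

Expand x = 104/27 as a continued fraction with the Euclidean algorithm:
  104 = 3*27 + 23, so a_0 = 3.
  27 = 1*23 + 4, so a_1 = 1.
  23 = 5*4 + 3, so a_2 = 5.
  4 = 1*3 + 1, so a_3 = 1.
  3 = 3*1 + 0, so a_4 = 3.
so x = [3; 1, 5, 1, 3].
Convergents (p_i = a_i*p_{i-1} + p_{i-2}, q_i = a_i*q_{i-1} + q_{i-2} with p_{-2}=0, p_{-1}=1, q_{-2}=1, q_{-1}=0), until the denominator exceeds 12:
  i=0: a_0=3, p_0 = 3*1 + 0 = 3, q_0 = 3*0 + 1 = 1.
  i=1: a_1=1, p_1 = 1*3 + 1 = 4, q_1 = 1*1 + 0 = 1.
  i=2: a_2=5, p_2 = 5*4 + 3 = 23, q_2 = 5*1 + 1 = 6.
  i=3: a_3=1, p_3 = 1*23 + 4 = 27, q_3 = 1*6 + 1 = 7.
  i=4: a_4=3, p_4 = 3*27 + 23 = 104, q_4 = 3*7 + 6 = 27.
q_4 = 27 > 12, so the last convergent with denominator <= 12 is p_3/q_3 = 27/7.
The closest fraction with denominator <= 12 is either p_3/q_3 or the intermediate fraction (k*p_3 + p_2)/(k*q_3 + q_2) with the largest k >= 1 whose denominator stays <= 12; these approach x as k grows, and every other convergent or intermediate fraction in range is farther away.
Largest k: floor((12 - q_2)/q_3) = floor((12 - 6)/7) = 0.
Since k = 0, no intermediate fraction beyond p_3/q_3 has denominator <= 12, so the convergent 27/7 is the closest (its error is |104*7 - 27*27|/(27*7) = 1/189).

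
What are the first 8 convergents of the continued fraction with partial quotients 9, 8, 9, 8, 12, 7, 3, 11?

9/1, 73/8, 666/73, 5401/592, 65478/7177, 463747/50831, 1456719/159670, 16487656/1807201

Using the convergent recurrence p_i = a_i*p_{i-1} + p_{i-2}, q_i = a_i*q_{i-1} + q_{i-2} with p_{-2}=0, p_{-1}=1, q_{-2}=1, q_{-1}=0:
  i=0: a_0=9, p_0 = 9*1 + 0 = 9, q_0 = 9*0 + 1 = 1.
  i=1: a_1=8, p_1 = 8*9 + 1 = 73, q_1 = 8*1 + 0 = 8.
  i=2: a_2=9, p_2 = 9*73 + 9 = 666, q_2 = 9*8 + 1 = 73.
  i=3: a_3=8, p_3 = 8*666 + 73 = 5401, q_3 = 8*73 + 8 = 592.
  i=4: a_4=12, p_4 = 12*5401 + 666 = 65478, q_4 = 12*592 + 73 = 7177.
  i=5: a_5=7, p_5 = 7*65478 + 5401 = 463747, q_5 = 7*7177 + 592 = 50831.
  i=6: a_6=3, p_6 = 3*463747 + 65478 = 1456719, q_6 = 3*50831 + 7177 = 159670.
  i=7: a_7=11, p_7 = 11*1456719 + 463747 = 16487656, q_7 = 11*159670 + 50831 = 1807201.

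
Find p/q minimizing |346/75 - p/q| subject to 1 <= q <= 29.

Expand x = 346/75 as a continued fraction with the Euclidean algorithm:
  346 = 4*75 + 46, so a_0 = 4.
  75 = 1*46 + 29, so a_1 = 1.
  46 = 1*29 + 17, so a_2 = 1.
  29 = 1*17 + 12, so a_3 = 1.
  17 = 1*12 + 5, so a_4 = 1.
  12 = 2*5 + 2, so a_5 = 2.
  5 = 2*2 + 1, so a_6 = 2.
  2 = 2*1 + 0, so a_7 = 2.
so x = [4; 1, 1, 1, 1, 2, 2, 2].
Convergents (p_i = a_i*p_{i-1} + p_{i-2}, q_i = a_i*q_{i-1} + q_{i-2} with p_{-2}=0, p_{-1}=1, q_{-2}=1, q_{-1}=0), until the denominator exceeds 29:
  i=0: a_0=4, p_0 = 4*1 + 0 = 4, q_0 = 4*0 + 1 = 1.
  i=1: a_1=1, p_1 = 1*4 + 1 = 5, q_1 = 1*1 + 0 = 1.
  i=2: a_2=1, p_2 = 1*5 + 4 = 9, q_2 = 1*1 + 1 = 2.
  i=3: a_3=1, p_3 = 1*9 + 5 = 14, q_3 = 1*2 + 1 = 3.
  i=4: a_4=1, p_4 = 1*14 + 9 = 23, q_4 = 1*3 + 2 = 5.
  i=5: a_5=2, p_5 = 2*23 + 14 = 60, q_5 = 2*5 + 3 = 13.
  i=6: a_6=2, p_6 = 2*60 + 23 = 143, q_6 = 2*13 + 5 = 31.
q_6 = 31 > 29, so the last convergent with denominator <= 29 is p_5/q_5 = 60/13.
The closest fraction with denominator <= 29 is either p_5/q_5 or the intermediate fraction (k*p_5 + p_4)/(k*q_5 + q_4) with the largest k >= 1 whose denominator stays <= 29; these approach x as k grows, and every other convergent or intermediate fraction in range is farther away.
Largest k: floor((29 - q_4)/q_5) = floor((29 - 5)/13) = 1.
That gives (1*60 + 23)/(1*13 + 5) = 83/18.
Compare the errors: |x - 60/13| = |346*13 - 60*75|/(75*13) = 2/975, and |x - 83/18| = |346*18 - 83*75|/(75*18) = 3/1350.
Cross-multiplying, 2*1350 = 2700 < 2925 = 3*975, so 2/975 is smaller: the convergent 60/13 is closer to x than 83/18.

60/13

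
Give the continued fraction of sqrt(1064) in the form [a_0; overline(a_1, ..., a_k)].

[32; overline(1, 1, 1, 1, 1, 1, 1, 64)]

Write x_i = (sqrt(1064) + m_i)/d_i with (m_0, d_0) = (0, 1). a_0 = floor(sqrt(1064)) = 32, since 32^2 = 1024 <= 1064 < 1089 = 33^2.
Iterate m_{i+1} = d_i*a_i - m_i, d_{i+1} = (1064 - m_{i+1}^2)/d_i, a_{i+1} = floor((a_0 + m_{i+1})/d_{i+1}):
  m_1 = 1*32 - 0 = 32, d_1 = (1064 - 32^2)/1 = 40/1 = 40, a_1 = floor((32 + 32)/40) = 1.
  m_2 = 40*1 - 32 = 8, d_2 = (1064 - 8^2)/40 = 1000/40 = 25, a_2 = floor((32 + 8)/25) = 1.
  m_3 = 25*1 - 8 = 17, d_3 = (1064 - 17^2)/25 = 775/25 = 31, a_3 = floor((32 + 17)/31) = 1.
  m_4 = 31*1 - 17 = 14, d_4 = (1064 - 14^2)/31 = 868/31 = 28, a_4 = floor((32 + 14)/28) = 1.
  m_5 = 28*1 - 14 = 14, d_5 = (1064 - 14^2)/28 = 868/28 = 31, a_5 = floor((32 + 14)/31) = 1.
  m_6 = 31*1 - 14 = 17, d_6 = (1064 - 17^2)/31 = 775/31 = 25, a_6 = floor((32 + 17)/25) = 1.
  m_7 = 25*1 - 17 = 8, d_7 = (1064 - 8^2)/25 = 1000/25 = 40, a_7 = floor((32 + 8)/40) = 1.
  m_8 = 40*1 - 8 = 32, d_8 = (1064 - 32^2)/40 = 40/40 = 1, a_8 = floor((32 + 32)/1) = 64.
  m_9 = 1*64 - 32 = 32, d_9 = (1064 - 32^2)/1 = 40/1 = 40: (m_9, d_9) = (m_1, d_1) = (32, 40), so from here the quotients repeat a_1, ..., a_8; the period length is 8.
Hence the expansion of sqrt(1064) is a_0 = 32 followed by the repeating block 1, 1, 1, 1, 1, 1, 1, 64 (period 8).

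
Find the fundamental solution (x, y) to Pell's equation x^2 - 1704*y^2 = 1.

(x, y) = (88751, 2150)

First expand sqrt(1704) as a continued fraction. With x_i = (sqrt(1704) + m_i)/d_i and (m_0, d_0) = (0, 1): a_0 = floor(sqrt(1704)) = 41, since 41^2 = 1681 <= 1704 < 1764 = 42^2.
Iterate m_{i+1} = d_i*a_i - m_i, d_{i+1} = (1704 - m_{i+1}^2)/d_i, a_{i+1} = floor((a_0 + m_{i+1})/d_{i+1}):
  m_1 = 1*41 - 0 = 41, d_1 = (1704 - 41^2)/1 = 23/1 = 23, a_1 = floor((41 + 41)/23) = 3.
  m_2 = 23*3 - 41 = 28, d_2 = (1704 - 28^2)/23 = 920/23 = 40, a_2 = floor((41 + 28)/40) = 1.
  m_3 = 40*1 - 28 = 12, d_3 = (1704 - 12^2)/40 = 1560/40 = 39, a_3 = floor((41 + 12)/39) = 1.
  m_4 = 39*1 - 12 = 27, d_4 = (1704 - 27^2)/39 = 975/39 = 25, a_4 = floor((41 + 27)/25) = 2.
  m_5 = 25*2 - 27 = 23, d_5 = (1704 - 23^2)/25 = 1175/25 = 47, a_5 = floor((41 + 23)/47) = 1.
  m_6 = 47*1 - 23 = 24, d_6 = (1704 - 24^2)/47 = 1128/47 = 24, a_6 = floor((41 + 24)/24) = 2.
  m_7 = 24*2 - 24 = 24, d_7 = (1704 - 24^2)/24 = 1128/24 = 47, a_7 = floor((41 + 24)/47) = 1.
  m_8 = 47*1 - 24 = 23, d_8 = (1704 - 23^2)/47 = 1175/47 = 25, a_8 = floor((41 + 23)/25) = 2.
  m_9 = 25*2 - 23 = 27, d_9 = (1704 - 27^2)/25 = 975/25 = 39, a_9 = floor((41 + 27)/39) = 1.
  m_10 = 39*1 - 27 = 12, d_10 = (1704 - 12^2)/39 = 1560/39 = 40, a_10 = floor((41 + 12)/40) = 1.
  m_11 = 40*1 - 12 = 28, d_11 = (1704 - 28^2)/40 = 920/40 = 23, a_11 = floor((41 + 28)/23) = 3.
  m_12 = 23*3 - 28 = 41, d_12 = (1704 - 41^2)/23 = 23/23 = 1, a_12 = floor((41 + 41)/1) = 82.
  m_13 = 1*82 - 41 = 41, d_13 = (1704 - 41^2)/1 = 23/1 = 23: (m_13, d_13) = (m_1, d_1) = (41, 23), so from here the quotients repeat a_1, ..., a_12; the period length is 12.
So sqrt(1704) = [41; (3, 1, 1, 2, 1, 2, 1, 2, 1, 1, 3, 82)] with period length k = 12.
k is even, so the fundamental solution of x^2 - 1704y^2 = 1 is (p_{k-1}, q_{k-1}) = (p_11, q_11); compute convergents through index 11.
Convergents (p_i = a_i*p_{i-1} + p_{i-2}, q_i = a_i*q_{i-1} + q_{i-2} with p_{-2}=0, p_{-1}=1, q_{-2}=1, q_{-1}=0):
  i=0: a_0=41, p_0 = 41*1 + 0 = 41, q_0 = 41*0 + 1 = 1.
  i=1: a_1=3, p_1 = 3*41 + 1 = 124, q_1 = 3*1 + 0 = 3.
  i=2: a_2=1, p_2 = 1*124 + 41 = 165, q_2 = 1*3 + 1 = 4.
  i=3: a_3=1, p_3 = 1*165 + 124 = 289, q_3 = 1*4 + 3 = 7.
  i=4: a_4=2, p_4 = 2*289 + 165 = 743, q_4 = 2*7 + 4 = 18.
  i=5: a_5=1, p_5 = 1*743 + 289 = 1032, q_5 = 1*18 + 7 = 25.
  i=6: a_6=2, p_6 = 2*1032 + 743 = 2807, q_6 = 2*25 + 18 = 68.
  i=7: a_7=1, p_7 = 1*2807 + 1032 = 3839, q_7 = 1*68 + 25 = 93.
  i=8: a_8=2, p_8 = 2*3839 + 2807 = 10485, q_8 = 2*93 + 68 = 254.
  i=9: a_9=1, p_9 = 1*10485 + 3839 = 14324, q_9 = 1*254 + 93 = 347.
  i=10: a_10=1, p_10 = 1*14324 + 10485 = 24809, q_10 = 1*347 + 254 = 601.
  i=11: a_11=3, p_11 = 3*24809 + 14324 = 88751, q_11 = 3*601 + 347 = 2150.
Check: 88751^2 - 1704*2150^2 = 7876740001 - 7876740000 = 1, so (x, y) = (88751, 2150) solves the equation, and by the theorem it is the least positive solution.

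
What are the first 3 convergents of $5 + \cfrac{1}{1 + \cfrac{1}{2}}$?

5/1, 6/1, 17/3

Using the convergent recurrence p_i = a_i*p_{i-1} + p_{i-2}, q_i = a_i*q_{i-1} + q_{i-2} with p_{-2}=0, p_{-1}=1, q_{-2}=1, q_{-1}=0:
  i=0: a_0=5, p_0 = 5*1 + 0 = 5, q_0 = 5*0 + 1 = 1.
  i=1: a_1=1, p_1 = 1*5 + 1 = 6, q_1 = 1*1 + 0 = 1.
  i=2: a_2=2, p_2 = 2*6 + 5 = 17, q_2 = 2*1 + 1 = 3.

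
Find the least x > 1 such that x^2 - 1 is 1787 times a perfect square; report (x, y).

First expand sqrt(1787) as a continued fraction. With x_i = (sqrt(1787) + m_i)/d_i and (m_0, d_0) = (0, 1): a_0 = floor(sqrt(1787)) = 42, since 42^2 = 1764 <= 1787 < 1849 = 43^2.
Iterate m_{i+1} = d_i*a_i - m_i, d_{i+1} = (1787 - m_{i+1}^2)/d_i, a_{i+1} = floor((a_0 + m_{i+1})/d_{i+1}):
  m_1 = 1*42 - 0 = 42, d_1 = (1787 - 42^2)/1 = 23/1 = 23, a_1 = floor((42 + 42)/23) = 3.
  m_2 = 23*3 - 42 = 27, d_2 = (1787 - 27^2)/23 = 1058/23 = 46, a_2 = floor((42 + 27)/46) = 1.
  m_3 = 46*1 - 27 = 19, d_3 = (1787 - 19^2)/46 = 1426/46 = 31, a_3 = floor((42 + 19)/31) = 1.
  m_4 = 31*1 - 19 = 12, d_4 = (1787 - 12^2)/31 = 1643/31 = 53, a_4 = floor((42 + 12)/53) = 1.
  m_5 = 53*1 - 12 = 41, d_5 = (1787 - 41^2)/53 = 106/53 = 2, a_5 = floor((42 + 41)/2) = 41.
  m_6 = 2*41 - 41 = 41, d_6 = (1787 - 41^2)/2 = 106/2 = 53, a_6 = floor((42 + 41)/53) = 1.
  m_7 = 53*1 - 41 = 12, d_7 = (1787 - 12^2)/53 = 1643/53 = 31, a_7 = floor((42 + 12)/31) = 1.
  m_8 = 31*1 - 12 = 19, d_8 = (1787 - 19^2)/31 = 1426/31 = 46, a_8 = floor((42 + 19)/46) = 1.
  m_9 = 46*1 - 19 = 27, d_9 = (1787 - 27^2)/46 = 1058/46 = 23, a_9 = floor((42 + 27)/23) = 3.
  m_10 = 23*3 - 27 = 42, d_10 = (1787 - 42^2)/23 = 23/23 = 1, a_10 = floor((42 + 42)/1) = 84.
  m_11 = 1*84 - 42 = 42, d_11 = (1787 - 42^2)/1 = 23/1 = 23: (m_11, d_11) = (m_1, d_1) = (42, 23), so from here the quotients repeat a_1, ..., a_10; the period length is 10.
So sqrt(1787) = [42; (3, 1, 1, 1, 41, 1, 1, 1, 3, 84)] with period length k = 10.
k is even, so the fundamental solution of x^2 - 1787y^2 = 1 is (p_{k-1}, q_{k-1}) = (p_9, q_9); compute convergents through index 9.
Convergents (p_i = a_i*p_{i-1} + p_{i-2}, q_i = a_i*q_{i-1} + q_{i-2} with p_{-2}=0, p_{-1}=1, q_{-2}=1, q_{-1}=0):
  i=0: a_0=42, p_0 = 42*1 + 0 = 42, q_0 = 42*0 + 1 = 1.
  i=1: a_1=3, p_1 = 3*42 + 1 = 127, q_1 = 3*1 + 0 = 3.
  i=2: a_2=1, p_2 = 1*127 + 42 = 169, q_2 = 1*3 + 1 = 4.
  i=3: a_3=1, p_3 = 1*169 + 127 = 296, q_3 = 1*4 + 3 = 7.
  i=4: a_4=1, p_4 = 1*296 + 169 = 465, q_4 = 1*7 + 4 = 11.
  i=5: a_5=41, p_5 = 41*465 + 296 = 19361, q_5 = 41*11 + 7 = 458.
  i=6: a_6=1, p_6 = 1*19361 + 465 = 19826, q_6 = 1*458 + 11 = 469.
  i=7: a_7=1, p_7 = 1*19826 + 19361 = 39187, q_7 = 1*469 + 458 = 927.
  i=8: a_8=1, p_8 = 1*39187 + 19826 = 59013, q_8 = 1*927 + 469 = 1396.
  i=9: a_9=3, p_9 = 3*59013 + 39187 = 216226, q_9 = 3*1396 + 927 = 5115.
Check: 216226^2 - 1787*5115^2 = 46753683076 - 46753683075 = 1, so (x, y) = (216226, 5115) solves the equation, and by the theorem it is the least positive solution.

(x, y) = (216226, 5115)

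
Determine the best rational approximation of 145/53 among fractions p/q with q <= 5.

11/4

Expand x = 145/53 as a continued fraction with the Euclidean algorithm:
  145 = 2*53 + 39, so a_0 = 2.
  53 = 1*39 + 14, so a_1 = 1.
  39 = 2*14 + 11, so a_2 = 2.
  14 = 1*11 + 3, so a_3 = 1.
  11 = 3*3 + 2, so a_4 = 3.
  3 = 1*2 + 1, so a_5 = 1.
  2 = 2*1 + 0, so a_6 = 2.
so x = [2; 1, 2, 1, 3, 1, 2].
Convergents (p_i = a_i*p_{i-1} + p_{i-2}, q_i = a_i*q_{i-1} + q_{i-2} with p_{-2}=0, p_{-1}=1, q_{-2}=1, q_{-1}=0), until the denominator exceeds 5:
  i=0: a_0=2, p_0 = 2*1 + 0 = 2, q_0 = 2*0 + 1 = 1.
  i=1: a_1=1, p_1 = 1*2 + 1 = 3, q_1 = 1*1 + 0 = 1.
  i=2: a_2=2, p_2 = 2*3 + 2 = 8, q_2 = 2*1 + 1 = 3.
  i=3: a_3=1, p_3 = 1*8 + 3 = 11, q_3 = 1*3 + 1 = 4.
  i=4: a_4=3, p_4 = 3*11 + 8 = 41, q_4 = 3*4 + 3 = 15.
q_4 = 15 > 5, so the last convergent with denominator <= 5 is p_3/q_3 = 11/4.
The closest fraction with denominator <= 5 is either p_3/q_3 or the intermediate fraction (k*p_3 + p_2)/(k*q_3 + q_2) with the largest k >= 1 whose denominator stays <= 5; these approach x as k grows, and every other convergent or intermediate fraction in range is farther away.
Largest k: floor((5 - q_2)/q_3) = floor((5 - 3)/4) = 0.
Since k = 0, no intermediate fraction beyond p_3/q_3 has denominator <= 5, so the convergent 11/4 is the closest (its error is |145*4 - 11*53|/(53*4) = 3/212).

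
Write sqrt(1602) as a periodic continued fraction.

Write x_i = (sqrt(1602) + m_i)/d_i with (m_0, d_0) = (0, 1). a_0 = floor(sqrt(1602)) = 40, since 40^2 = 1600 <= 1602 < 1681 = 41^2.
Iterate m_{i+1} = d_i*a_i - m_i, d_{i+1} = (1602 - m_{i+1}^2)/d_i, a_{i+1} = floor((a_0 + m_{i+1})/d_{i+1}):
  m_1 = 1*40 - 0 = 40, d_1 = (1602 - 40^2)/1 = 2/1 = 2, a_1 = floor((40 + 40)/2) = 40.
  m_2 = 2*40 - 40 = 40, d_2 = (1602 - 40^2)/2 = 2/2 = 1, a_2 = floor((40 + 40)/1) = 80.
  m_3 = 1*80 - 40 = 40, d_3 = (1602 - 40^2)/1 = 2/1 = 2: (m_3, d_3) = (m_1, d_1) = (40, 2), so from here the quotients repeat a_1, a_2; the period length is 2.
Hence the expansion of sqrt(1602) is a_0 = 40 followed by the repeating block 40, 80 (period 2).

[40; (40, 80)]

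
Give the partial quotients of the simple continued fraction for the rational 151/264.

[0; 1, 1, 2, 1, 37]

Run the Euclidean algorithm on 151 and 264; the successive quotients are the partial quotients a_0, a_1, ... (each step inverts the fractional part left over by the previous one):
  151 = 0*264 + 151, so a_0 = 0.
  264 = 1*151 + 113, so a_1 = 1.
  151 = 1*113 + 38, so a_2 = 1.
  113 = 2*38 + 37, so a_3 = 2.
  38 = 1*37 + 1, so a_4 = 1.
  37 = 37*1 + 0, so a_5 = 37.
The remainder reaches 0 after 6 divisions, so the expansion has 6 partial quotients, read off in order.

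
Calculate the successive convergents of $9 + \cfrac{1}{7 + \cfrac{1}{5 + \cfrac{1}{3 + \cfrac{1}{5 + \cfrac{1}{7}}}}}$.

Using the convergent recurrence p_i = a_i*p_{i-1} + p_{i-2}, q_i = a_i*q_{i-1} + q_{i-2} with p_{-2}=0, p_{-1}=1, q_{-2}=1, q_{-1}=0:
  i=0: a_0=9, p_0 = 9*1 + 0 = 9, q_0 = 9*0 + 1 = 1.
  i=1: a_1=7, p_1 = 7*9 + 1 = 64, q_1 = 7*1 + 0 = 7.
  i=2: a_2=5, p_2 = 5*64 + 9 = 329, q_2 = 5*7 + 1 = 36.
  i=3: a_3=3, p_3 = 3*329 + 64 = 1051, q_3 = 3*36 + 7 = 115.
  i=4: a_4=5, p_4 = 5*1051 + 329 = 5584, q_4 = 5*115 + 36 = 611.
  i=5: a_5=7, p_5 = 7*5584 + 1051 = 40139, q_5 = 7*611 + 115 = 4392.

9/1, 64/7, 329/36, 1051/115, 5584/611, 40139/4392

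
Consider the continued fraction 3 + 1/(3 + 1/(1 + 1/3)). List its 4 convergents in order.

Using the convergent recurrence p_i = a_i*p_{i-1} + p_{i-2}, q_i = a_i*q_{i-1} + q_{i-2} with p_{-2}=0, p_{-1}=1, q_{-2}=1, q_{-1}=0:
  i=0: a_0=3, p_0 = 3*1 + 0 = 3, q_0 = 3*0 + 1 = 1.
  i=1: a_1=3, p_1 = 3*3 + 1 = 10, q_1 = 3*1 + 0 = 3.
  i=2: a_2=1, p_2 = 1*10 + 3 = 13, q_2 = 1*3 + 1 = 4.
  i=3: a_3=3, p_3 = 3*13 + 10 = 49, q_3 = 3*4 + 3 = 15.

3/1, 10/3, 13/4, 49/15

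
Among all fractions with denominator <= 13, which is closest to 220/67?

Expand x = 220/67 as a continued fraction with the Euclidean algorithm:
  220 = 3*67 + 19, so a_0 = 3.
  67 = 3*19 + 10, so a_1 = 3.
  19 = 1*10 + 9, so a_2 = 1.
  10 = 1*9 + 1, so a_3 = 1.
  9 = 9*1 + 0, so a_4 = 9.
so x = [3; 3, 1, 1, 9].
Convergents (p_i = a_i*p_{i-1} + p_{i-2}, q_i = a_i*q_{i-1} + q_{i-2} with p_{-2}=0, p_{-1}=1, q_{-2}=1, q_{-1}=0), until the denominator exceeds 13:
  i=0: a_0=3, p_0 = 3*1 + 0 = 3, q_0 = 3*0 + 1 = 1.
  i=1: a_1=3, p_1 = 3*3 + 1 = 10, q_1 = 3*1 + 0 = 3.
  i=2: a_2=1, p_2 = 1*10 + 3 = 13, q_2 = 1*3 + 1 = 4.
  i=3: a_3=1, p_3 = 1*13 + 10 = 23, q_3 = 1*4 + 3 = 7.
  i=4: a_4=9, p_4 = 9*23 + 13 = 220, q_4 = 9*7 + 4 = 67.
q_4 = 67 > 13, so the last convergent with denominator <= 13 is p_3/q_3 = 23/7.
The closest fraction with denominator <= 13 is either p_3/q_3 or the intermediate fraction (k*p_3 + p_2)/(k*q_3 + q_2) with the largest k >= 1 whose denominator stays <= 13; these approach x as k grows, and every other convergent or intermediate fraction in range is farther away.
Largest k: floor((13 - q_2)/q_3) = floor((13 - 4)/7) = 1.
That gives (1*23 + 13)/(1*7 + 4) = 36/11.
Compare the errors: |x - 23/7| = |220*7 - 23*67|/(67*7) = 1/469, and |x - 36/11| = |220*11 - 36*67|/(67*11) = 8/737.
Cross-multiplying, 1*737 = 737 < 3752 = 8*469, so 1/469 is smaller: the convergent 23/7 is closer to x than 36/11.

23/7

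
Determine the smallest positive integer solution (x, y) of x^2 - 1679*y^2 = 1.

(x, y) = (1680, 41)

First expand sqrt(1679) as a continued fraction. With x_i = (sqrt(1679) + m_i)/d_i and (m_0, d_0) = (0, 1): a_0 = floor(sqrt(1679)) = 40, since 40^2 = 1600 <= 1679 < 1681 = 41^2.
Iterate m_{i+1} = d_i*a_i - m_i, d_{i+1} = (1679 - m_{i+1}^2)/d_i, a_{i+1} = floor((a_0 + m_{i+1})/d_{i+1}):
  m_1 = 1*40 - 0 = 40, d_1 = (1679 - 40^2)/1 = 79/1 = 79, a_1 = floor((40 + 40)/79) = 1.
  m_2 = 79*1 - 40 = 39, d_2 = (1679 - 39^2)/79 = 158/79 = 2, a_2 = floor((40 + 39)/2) = 39.
  m_3 = 2*39 - 39 = 39, d_3 = (1679 - 39^2)/2 = 158/2 = 79, a_3 = floor((40 + 39)/79) = 1.
  m_4 = 79*1 - 39 = 40, d_4 = (1679 - 40^2)/79 = 79/79 = 1, a_4 = floor((40 + 40)/1) = 80.
  m_5 = 1*80 - 40 = 40, d_5 = (1679 - 40^2)/1 = 79/1 = 79: (m_5, d_5) = (m_1, d_1) = (40, 79), so from here the quotients repeat a_1, ..., a_4; the period length is 4.
So sqrt(1679) = [40; (1, 39, 1, 80)] with period length k = 4.
k is even, so the fundamental solution of x^2 - 1679y^2 = 1 is (p_{k-1}, q_{k-1}) = (p_3, q_3); compute convergents through index 3.
Convergents (p_i = a_i*p_{i-1} + p_{i-2}, q_i = a_i*q_{i-1} + q_{i-2} with p_{-2}=0, p_{-1}=1, q_{-2}=1, q_{-1}=0):
  i=0: a_0=40, p_0 = 40*1 + 0 = 40, q_0 = 40*0 + 1 = 1.
  i=1: a_1=1, p_1 = 1*40 + 1 = 41, q_1 = 1*1 + 0 = 1.
  i=2: a_2=39, p_2 = 39*41 + 40 = 1639, q_2 = 39*1 + 1 = 40.
  i=3: a_3=1, p_3 = 1*1639 + 41 = 1680, q_3 = 1*40 + 1 = 41.
Check: 1680^2 - 1679*41^2 = 2822400 - 2822399 = 1, so (x, y) = (1680, 41) solves the equation, and by the theorem it is the least positive solution.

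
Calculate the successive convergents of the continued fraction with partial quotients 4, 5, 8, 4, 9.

Using the convergent recurrence p_i = a_i*p_{i-1} + p_{i-2}, q_i = a_i*q_{i-1} + q_{i-2} with p_{-2}=0, p_{-1}=1, q_{-2}=1, q_{-1}=0:
  i=0: a_0=4, p_0 = 4*1 + 0 = 4, q_0 = 4*0 + 1 = 1.
  i=1: a_1=5, p_1 = 5*4 + 1 = 21, q_1 = 5*1 + 0 = 5.
  i=2: a_2=8, p_2 = 8*21 + 4 = 172, q_2 = 8*5 + 1 = 41.
  i=3: a_3=4, p_3 = 4*172 + 21 = 709, q_3 = 4*41 + 5 = 169.
  i=4: a_4=9, p_4 = 9*709 + 172 = 6553, q_4 = 9*169 + 41 = 1562.

4/1, 21/5, 172/41, 709/169, 6553/1562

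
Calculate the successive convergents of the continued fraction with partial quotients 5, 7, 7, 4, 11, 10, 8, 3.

5/1, 36/7, 257/50, 1064/207, 11961/2327, 120674/23477, 977353/190143, 3052733/593906

Using the convergent recurrence p_i = a_i*p_{i-1} + p_{i-2}, q_i = a_i*q_{i-1} + q_{i-2} with p_{-2}=0, p_{-1}=1, q_{-2}=1, q_{-1}=0:
  i=0: a_0=5, p_0 = 5*1 + 0 = 5, q_0 = 5*0 + 1 = 1.
  i=1: a_1=7, p_1 = 7*5 + 1 = 36, q_1 = 7*1 + 0 = 7.
  i=2: a_2=7, p_2 = 7*36 + 5 = 257, q_2 = 7*7 + 1 = 50.
  i=3: a_3=4, p_3 = 4*257 + 36 = 1064, q_3 = 4*50 + 7 = 207.
  i=4: a_4=11, p_4 = 11*1064 + 257 = 11961, q_4 = 11*207 + 50 = 2327.
  i=5: a_5=10, p_5 = 10*11961 + 1064 = 120674, q_5 = 10*2327 + 207 = 23477.
  i=6: a_6=8, p_6 = 8*120674 + 11961 = 977353, q_6 = 8*23477 + 2327 = 190143.
  i=7: a_7=3, p_7 = 3*977353 + 120674 = 3052733, q_7 = 3*190143 + 23477 = 593906.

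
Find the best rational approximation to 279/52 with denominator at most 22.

Expand x = 279/52 as a continued fraction with the Euclidean algorithm:
  279 = 5*52 + 19, so a_0 = 5.
  52 = 2*19 + 14, so a_1 = 2.
  19 = 1*14 + 5, so a_2 = 1.
  14 = 2*5 + 4, so a_3 = 2.
  5 = 1*4 + 1, so a_4 = 1.
  4 = 4*1 + 0, so a_5 = 4.
so x = [5; 2, 1, 2, 1, 4].
Convergents (p_i = a_i*p_{i-1} + p_{i-2}, q_i = a_i*q_{i-1} + q_{i-2} with p_{-2}=0, p_{-1}=1, q_{-2}=1, q_{-1}=0), until the denominator exceeds 22:
  i=0: a_0=5, p_0 = 5*1 + 0 = 5, q_0 = 5*0 + 1 = 1.
  i=1: a_1=2, p_1 = 2*5 + 1 = 11, q_1 = 2*1 + 0 = 2.
  i=2: a_2=1, p_2 = 1*11 + 5 = 16, q_2 = 1*2 + 1 = 3.
  i=3: a_3=2, p_3 = 2*16 + 11 = 43, q_3 = 2*3 + 2 = 8.
  i=4: a_4=1, p_4 = 1*43 + 16 = 59, q_4 = 1*8 + 3 = 11.
  i=5: a_5=4, p_5 = 4*59 + 43 = 279, q_5 = 4*11 + 8 = 52.
q_5 = 52 > 22, so the last convergent with denominator <= 22 is p_4/q_4 = 59/11.
The closest fraction with denominator <= 22 is either p_4/q_4 or the intermediate fraction (k*p_4 + p_3)/(k*q_4 + q_3) with the largest k >= 1 whose denominator stays <= 22; these approach x as k grows, and every other convergent or intermediate fraction in range is farther away.
Largest k: floor((22 - q_3)/q_4) = floor((22 - 8)/11) = 1.
That gives (1*59 + 43)/(1*11 + 8) = 102/19.
Compare the errors: |x - 59/11| = |279*11 - 59*52|/(52*11) = 1/572, and |x - 102/19| = |279*19 - 102*52|/(52*19) = 3/988.
Cross-multiplying, 1*988 = 988 < 1716 = 3*572, so 1/572 is smaller: the convergent 59/11 is closer to x than 102/19.

59/11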